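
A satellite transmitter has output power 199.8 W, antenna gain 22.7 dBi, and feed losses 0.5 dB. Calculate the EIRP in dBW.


Pt = 199.8 W = 23.0060 dBW
EIRP = Pt_dBW + Gt - losses = 23.0060 + 22.7 - 0.5 = 45.2060 dBW

45.2060 dBW


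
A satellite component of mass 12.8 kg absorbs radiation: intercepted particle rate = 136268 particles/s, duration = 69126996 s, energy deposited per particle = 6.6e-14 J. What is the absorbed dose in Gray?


Total energy deposited = rate * time * E_per
  = 136268 * 69126996 * 6.6e-14 = 0.6217066 J
Dose = E_total / mass = 0.6217066 / 12.8
Dose = 0.04857083 Gy

0.0486 Gy


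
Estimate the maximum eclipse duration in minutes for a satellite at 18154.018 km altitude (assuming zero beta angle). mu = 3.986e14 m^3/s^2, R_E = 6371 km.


r = 24525.0180 km
T = 637.0507 min
Eclipse fraction = arcsin(R_E/r)/pi = arcsin(6371.0000/24525.0180)/pi
= arcsin(0.2597755)/pi = 0.08364858
Eclipse duration = 0.08364858 * 637.0507 = 53.2884 min

53.2884 minutes


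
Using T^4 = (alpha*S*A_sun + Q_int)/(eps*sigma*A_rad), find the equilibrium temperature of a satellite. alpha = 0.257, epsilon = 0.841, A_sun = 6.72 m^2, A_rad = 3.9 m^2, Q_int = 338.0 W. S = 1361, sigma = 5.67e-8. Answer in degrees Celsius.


Numerator = alpha*S*A_sun + Q_int = 0.257*1361*6.72 + 338.0 = 2688.5014 W
Denominator = eps*sigma*A_rad = 0.841*5.67e-8*3.9 = 1.8597033e-07 W/K^4
T^4 = 1.4456615e+10 K^4
T = 346.7501 K = 73.6001 C

73.6001 degrees Celsius


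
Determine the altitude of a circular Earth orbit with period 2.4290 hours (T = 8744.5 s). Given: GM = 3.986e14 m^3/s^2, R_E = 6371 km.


T = 8744.5 s
r = (mu*T^2/(4*pi^2))^(1/3) = (3.986e14 * 8744.5^2 / (4*pi^2))^(1/3)
r = 9.173798e+06 m = 9173.7980 km
alt = r - R_E = 9173.7980 - 6371 = 2802.7980 km

2802.7980 km


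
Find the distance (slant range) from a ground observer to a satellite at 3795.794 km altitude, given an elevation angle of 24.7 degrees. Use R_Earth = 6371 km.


h = 3795.794 km, el = 24.7 deg
d = -R_E*sin(el) + sqrt((R_E*sin(el))^2 + 2*R_E*h + h^2)
d = -6371.0000*sin(0.4310963) + sqrt((6371.0000*0.4178671)^2 + 2*6371.0000*3795.794 + 3795.794^2)
d = 5696.0901 km

5696.0901 km


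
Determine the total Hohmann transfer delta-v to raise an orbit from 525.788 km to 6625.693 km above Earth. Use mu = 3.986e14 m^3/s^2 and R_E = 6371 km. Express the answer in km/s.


r1 = 6896.7880 km = 6.896788e+06 m
r2 = 12996.6930 km = 1.2996693e+07 m
dv1 = sqrt(mu/r1)*(sqrt(2*r2/(r1+r2)) - 1) = 1087.7258 m/s
dv2 = sqrt(mu/r2)*(1 - sqrt(2*r1/(r1+r2))) = 926.5644 m/s
total dv = |dv1| + |dv2| = 1087.7258 + 926.5644 = 2014.2902 m/s = 2.0143 km/s

2.0143 km/s


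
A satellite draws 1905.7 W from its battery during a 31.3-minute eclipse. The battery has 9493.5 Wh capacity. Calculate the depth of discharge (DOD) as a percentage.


E_used = P * t / 60 = 1905.7 * 31.3 / 60 = 994.1402 Wh
DOD = E_used / E_total * 100 = 994.1402 / 9493.5 * 100
DOD = 10.4718 %

10.4718 %


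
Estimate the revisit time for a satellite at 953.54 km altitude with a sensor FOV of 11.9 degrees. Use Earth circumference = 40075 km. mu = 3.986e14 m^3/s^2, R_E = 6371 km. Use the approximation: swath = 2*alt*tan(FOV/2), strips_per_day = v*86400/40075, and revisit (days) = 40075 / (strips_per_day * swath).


swath = 2*953.54*tan(0.1038471) = 198.7597 km
v = sqrt(mu/r) = 7376.9777 m/s = 7.3770 km/s
strips/day = v*86400/40075 = 7.3770*86400/40075 = 15.9045
coverage/day = strips * swath = 15.9045 * 198.7597 = 3161.1641 km
revisit = 40075 / 3161.1641 = 12.6773 days

12.6773 days


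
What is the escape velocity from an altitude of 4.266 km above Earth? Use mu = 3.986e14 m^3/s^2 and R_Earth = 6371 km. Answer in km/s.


r = 6371.0 + 4.266 = 6375.2660 km = 6.375266e+06 m
v_esc = sqrt(2*mu/r) = sqrt(2*3.986e14 / 6.375266e+06)
v_esc = 11182.3863 m/s = 11.1824 km/s

11.1824 km/s


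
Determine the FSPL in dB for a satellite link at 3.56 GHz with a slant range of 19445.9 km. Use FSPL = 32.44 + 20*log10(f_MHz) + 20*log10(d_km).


f = 3.56 GHz = 3560.0000 MHz
d = 19445.9 km
FSPL = 32.44 + 20*log10(3560.0000) + 20*log10(19445.9)
FSPL = 32.44 + 71.0290 + 85.7766
FSPL = 189.2456 dB

189.2456 dB


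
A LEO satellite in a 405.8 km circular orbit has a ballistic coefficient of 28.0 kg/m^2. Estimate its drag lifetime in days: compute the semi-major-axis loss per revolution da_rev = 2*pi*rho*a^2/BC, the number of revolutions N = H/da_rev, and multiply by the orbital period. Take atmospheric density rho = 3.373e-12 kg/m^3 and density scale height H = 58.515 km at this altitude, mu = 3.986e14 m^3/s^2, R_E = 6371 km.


a = R_E + alt = 6776.8000 km = 6.7768e+06 m
da_rev = 2*pi*rho*a^2/BC = 2*pi*3.373e-12*(6.7768e+06)^2/28.0 = 34.760620 m per revolution
N = H/da_rev = 58515.0000 m / 34.760620 m = 1683.3704 revolutions
P = 2*pi*sqrt(a^3/mu) = 5551.9842 s
lifetime = N*P = 1683.3704 * 5551.9842 = 9.3460461e+06 s = 108.1718 days

108.1718 days


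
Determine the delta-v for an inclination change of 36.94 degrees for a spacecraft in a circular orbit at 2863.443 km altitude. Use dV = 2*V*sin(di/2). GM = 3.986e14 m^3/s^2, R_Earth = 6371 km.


r = 9234.4430 km = 9.234443e+06 m
V = sqrt(mu/r) = 6569.9686 m/s
di = 36.94 deg = 0.6447246 rad
dV = 2*V*sin(di/2) = 2*6569.9686*sin(0.3223623)
dV = 4162.8382 m/s = 4.1628 km/s

4.1628 km/s


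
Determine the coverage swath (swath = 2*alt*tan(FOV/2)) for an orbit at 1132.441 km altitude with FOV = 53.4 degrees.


FOV = 53.4 deg = 0.9320058 rad
swath = 2 * alt * tan(FOV/2) = 2 * 1132.441 * tan(0.4660029)
swath = 2 * 1132.441 * 0.5029476
swath = 1139.1170 km

1139.1170 km


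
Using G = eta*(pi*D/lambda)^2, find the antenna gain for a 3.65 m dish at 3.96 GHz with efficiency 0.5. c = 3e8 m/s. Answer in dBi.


lambda = c/f = 3e8 / 3.96e+09 = 0.07575758 m
G = eta*(pi*D/lambda)^2 = 0.5*(pi*3.65/0.07575758)^2
G = 11455.2175 (linear)
G = 10*log10(11455.2175) = 40.5900 dBi

40.5900 dBi


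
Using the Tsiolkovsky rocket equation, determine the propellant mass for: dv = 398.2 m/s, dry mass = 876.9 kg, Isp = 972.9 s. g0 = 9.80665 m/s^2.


ve = Isp * g0 = 972.9 * 9.80665 = 9540.889785 m/s
mass ratio = exp(dv/ve) = exp(398.2/9540.889785) = 1.04261935
m_prop = m_dry * (mr - 1) = 876.9 * (1.04261935 - 1)
m_prop = 37.3729 kg

37.3729 kg


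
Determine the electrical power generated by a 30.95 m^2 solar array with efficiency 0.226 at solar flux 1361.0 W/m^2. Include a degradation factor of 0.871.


P = area * eta * S * degradation
P = 30.95 * 0.226 * 1361.0 * 0.871
P = 8291.7342 W

8291.7342 W


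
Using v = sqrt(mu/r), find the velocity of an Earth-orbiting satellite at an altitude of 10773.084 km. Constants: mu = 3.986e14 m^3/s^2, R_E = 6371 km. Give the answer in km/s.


r = R_E + alt = 6371.0 + 10773.084 = 17144.0840 km = 1.7144084e+07 m
v = sqrt(mu/r) = sqrt(3.986e14 / 1.7144084e+07) = 4821.8257 m/s = 4.8218 km/s

4.8218 km/s


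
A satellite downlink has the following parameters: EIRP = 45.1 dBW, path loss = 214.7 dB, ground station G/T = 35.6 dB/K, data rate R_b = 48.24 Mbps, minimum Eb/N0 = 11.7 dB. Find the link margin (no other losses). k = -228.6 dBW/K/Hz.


C/N0 = EIRP - FSPL + G/T - k = 45.1 - 214.7 + 35.6 - (-228.6)
C/N0 = 94.6000 dB-Hz
R_b = 48.24 Mbps = 4.824e+07 bps -> 10*log10(R_b) = 76.8341 dB-Hz
Eb/N0 = C/N0 - 10*log10(R_b) = 94.6000 - 76.8341 = 17.7659 dB
Margin = Eb/N0 - Eb/N0_req = 17.7659 - 11.7 = 6.0659 dB (link closes)

6.0659 dB


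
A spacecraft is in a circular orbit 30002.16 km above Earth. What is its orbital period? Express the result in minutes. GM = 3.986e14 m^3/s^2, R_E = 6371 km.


r = 36373.1600 km = 3.637316e+07 m
T = 2*pi*sqrt(r^3/mu) = 2*pi*sqrt(4.8121937e+22 / 3.986e14)
T = 69037.1367 s = 1150.6189 min

1150.6189 minutes


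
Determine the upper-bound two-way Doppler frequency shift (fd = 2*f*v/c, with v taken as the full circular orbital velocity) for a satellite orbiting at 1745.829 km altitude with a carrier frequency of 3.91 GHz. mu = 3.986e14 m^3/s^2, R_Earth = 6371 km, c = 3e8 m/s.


r = 8.116829e+06 m
v = sqrt(mu/r) = 7007.6992 m/s (worst-case radial velocity)
f = 3.91 GHz = 3.91e+09 Hz
fd = 2*f*v/c = 2*3.91e+09*7007.6992/3.0e+08
fd = 182667.3579 Hz

182667.3579 Hz


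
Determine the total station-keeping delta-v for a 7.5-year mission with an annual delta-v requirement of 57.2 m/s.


dV = rate * years = 57.2 * 7.5
dV = 429.0000 m/s

429.0000 m/s


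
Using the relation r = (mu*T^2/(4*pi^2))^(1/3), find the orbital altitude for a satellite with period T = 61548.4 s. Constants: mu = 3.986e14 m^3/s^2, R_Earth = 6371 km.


T = 61548.4 s
r = (mu*T^2/(4*pi^2))^(1/3) = (3.986e14 * 61548.4^2 / (4*pi^2))^(1/3)
r = 3.3692794e+07 m = 33692.7943 km
alt = r - R_E = 33692.7943 - 6371 = 27321.7943 km

27321.7943 km


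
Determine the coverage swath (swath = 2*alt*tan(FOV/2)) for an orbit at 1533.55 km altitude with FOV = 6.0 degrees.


FOV = 6.0 deg = 0.1047198 rad
swath = 2 * alt * tan(FOV/2) = 2 * 1533.55 * tan(0.05235988)
swath = 2 * 1533.55 * 0.05240778
swath = 160.7399 km

160.7399 km


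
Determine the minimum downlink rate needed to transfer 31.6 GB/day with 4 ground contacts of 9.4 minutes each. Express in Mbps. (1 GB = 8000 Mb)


total contact time = 4 * 9.4 * 60 = 2256.0000 s
data = 31.6 GB = 252800.0000 Mb
rate = 252800.0000 / 2256.0000 = 112.0567 Mbps

112.0567 Mbps


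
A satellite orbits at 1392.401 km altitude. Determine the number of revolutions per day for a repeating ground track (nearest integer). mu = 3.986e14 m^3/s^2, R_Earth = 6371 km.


r = 7.763401e+06 m
T = 2*pi*sqrt(r^3/mu) = 6807.5251 s = 113.4588 min
revs/day = 1440 / 113.4588 = 12.6918
Rounded: 13 revolutions per day

13 revolutions per day


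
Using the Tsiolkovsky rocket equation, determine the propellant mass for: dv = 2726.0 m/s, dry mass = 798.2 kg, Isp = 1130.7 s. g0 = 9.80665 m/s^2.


ve = Isp * g0 = 1130.7 * 9.80665 = 11088.379155 m/s
mass ratio = exp(dv/ve) = exp(2726.0/11088.379155) = 1.27869876
m_prop = m_dry * (mr - 1) = 798.2 * (1.27869876 - 1)
m_prop = 222.4573 kg

222.4573 kg


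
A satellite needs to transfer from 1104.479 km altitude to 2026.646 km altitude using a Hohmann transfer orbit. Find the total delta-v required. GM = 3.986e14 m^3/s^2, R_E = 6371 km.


r1 = 7475.4790 km = 7.475479e+06 m
r2 = 8397.6460 km = 8.397646e+06 m
dv1 = sqrt(mu/r1)*(sqrt(2*r2/(r1+r2)) - 1) = 209.1181 m/s
dv2 = sqrt(mu/r2)*(1 - sqrt(2*r1/(r1+r2))) = 203.1219 m/s
total dv = |dv1| + |dv2| = 209.1181 + 203.1219 = 412.2400 m/s = 0.41224 km/s

0.4122 km/s


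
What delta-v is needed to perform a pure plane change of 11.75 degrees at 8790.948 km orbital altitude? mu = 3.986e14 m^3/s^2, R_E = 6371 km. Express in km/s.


r = 15161.9480 km = 1.5161948e+07 m
V = sqrt(mu/r) = 5127.3285 m/s
di = 11.75 deg = 0.2050762 rad
dV = 2*V*sin(di/2) = 2*5127.3285*sin(0.1025381)
dV = 1049.6514 m/s = 1.0497 km/s

1.0497 km/s


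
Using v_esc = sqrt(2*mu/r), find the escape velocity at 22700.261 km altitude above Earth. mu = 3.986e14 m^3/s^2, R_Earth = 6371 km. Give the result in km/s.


r = 6371.0 + 22700.261 = 29071.2610 km = 2.9071261e+07 m
v_esc = sqrt(2*mu/r) = sqrt(2*3.986e14 / 2.9071261e+07)
v_esc = 5236.6278 m/s = 5.2366 km/s

5.2366 km/s


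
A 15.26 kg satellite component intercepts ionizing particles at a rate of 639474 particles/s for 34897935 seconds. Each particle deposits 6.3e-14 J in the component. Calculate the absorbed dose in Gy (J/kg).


Total energy deposited = rate * time * E_per
  = 639474 * 34897935 * 6.3e-14 = 1.4059 J
Dose = E_total / mass = 1.4059 / 15.26
Dose = 0.0921316 Gy

0.0921 Gy


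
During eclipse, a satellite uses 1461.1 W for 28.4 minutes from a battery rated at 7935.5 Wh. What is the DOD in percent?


E_used = P * t / 60 = 1461.1 * 28.4 / 60 = 691.5873 Wh
DOD = E_used / E_total * 100 = 691.5873 / 7935.5 * 100
DOD = 8.7151 %

8.7151 %


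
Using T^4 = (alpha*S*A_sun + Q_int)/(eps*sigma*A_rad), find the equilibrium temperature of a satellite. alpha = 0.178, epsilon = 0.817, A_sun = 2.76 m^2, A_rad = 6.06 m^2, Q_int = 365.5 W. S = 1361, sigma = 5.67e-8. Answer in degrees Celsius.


Numerator = alpha*S*A_sun + Q_int = 0.178*1361*2.76 + 365.5 = 1034.1321 W
Denominator = eps*sigma*A_rad = 0.817*5.67e-8*6.06 = 2.8072283e-07 W/K^4
T^4 = 3.6838189e+09 K^4
T = 246.3625 K = -26.7875 C

-26.7875 degrees Celsius


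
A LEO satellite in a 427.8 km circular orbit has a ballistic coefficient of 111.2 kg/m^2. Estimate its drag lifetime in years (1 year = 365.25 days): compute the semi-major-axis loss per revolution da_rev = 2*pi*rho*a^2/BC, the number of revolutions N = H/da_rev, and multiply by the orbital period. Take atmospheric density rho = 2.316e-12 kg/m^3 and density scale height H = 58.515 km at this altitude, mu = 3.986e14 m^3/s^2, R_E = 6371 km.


a = R_E + alt = 6798.8000 km = 6.7988e+06 m
da_rev = 2*pi*rho*a^2/BC = 2*pi*2.316e-12*(6.7988e+06)^2/111.2 = 6.048925 m per revolution
N = H/da_rev = 58515.0000 m / 6.048925 m = 9673.6204 revolutions
P = 2*pi*sqrt(a^3/mu) = 5579.0419 s
lifetime = N*P = 9673.6204 * 5579.0419 = 5.3969533e+07 s = 624.6474 days
years = 624.6474 / 365.25 = 1.7102 years

1.7102 years


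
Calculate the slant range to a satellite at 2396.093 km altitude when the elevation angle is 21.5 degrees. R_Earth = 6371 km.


h = 2396.093 km, el = 21.5 deg
d = -R_E*sin(el) + sqrt((R_E*sin(el))^2 + 2*R_E*h + h^2)
d = -6371.0000*sin(0.3752458) + sqrt((6371.0000*0.3665012)^2 + 2*6371.0000*2396.093 + 2396.093^2)
d = 4124.4639 km

4124.4639 km


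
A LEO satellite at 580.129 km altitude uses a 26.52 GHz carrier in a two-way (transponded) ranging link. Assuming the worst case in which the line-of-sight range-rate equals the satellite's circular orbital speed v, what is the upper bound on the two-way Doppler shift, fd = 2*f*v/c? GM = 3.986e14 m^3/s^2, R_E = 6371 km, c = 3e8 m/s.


r = 6.951129e+06 m
v = sqrt(mu/r) = 7572.5295 m/s (worst-case radial velocity)
f = 26.52 GHz = 2.652e+10 Hz
fd = 2*f*v/c = 2*2.652e+10*7572.5295/3.0e+08
fd = 1.3388232e+06 Hz

1.3388e+06 Hz


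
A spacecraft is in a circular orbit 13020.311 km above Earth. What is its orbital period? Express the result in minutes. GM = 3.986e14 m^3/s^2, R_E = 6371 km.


r = 19391.3110 km = 1.9391311e+07 m
T = 2*pi*sqrt(r^3/mu) = 2*pi*sqrt(7.2915778e+21 / 3.986e14)
T = 26873.3605 s = 447.8893 min

447.8893 minutes


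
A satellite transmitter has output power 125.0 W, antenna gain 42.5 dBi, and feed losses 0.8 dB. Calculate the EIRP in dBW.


Pt = 125.0 W = 20.9691 dBW
EIRP = Pt_dBW + Gt - losses = 20.9691 + 42.5 - 0.8 = 62.6691 dBW

62.6691 dBW


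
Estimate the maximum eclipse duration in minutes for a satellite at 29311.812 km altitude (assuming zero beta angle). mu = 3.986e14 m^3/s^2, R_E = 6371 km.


r = 35682.8120 km
T = 1118.0174 min
Eclipse fraction = arcsin(R_E/r)/pi = arcsin(6371.0000/35682.8120)/pi
= arcsin(0.1785453)/pi = 0.05713912
Eclipse duration = 0.05713912 * 1118.0174 = 63.8825 min

63.8825 minutes


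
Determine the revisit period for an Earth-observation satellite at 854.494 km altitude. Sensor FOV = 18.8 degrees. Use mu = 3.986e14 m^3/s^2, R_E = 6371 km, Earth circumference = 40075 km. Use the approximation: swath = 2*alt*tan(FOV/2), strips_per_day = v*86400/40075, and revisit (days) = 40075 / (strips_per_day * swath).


swath = 2*854.494*tan(0.1640609) = 282.9211 km
v = sqrt(mu/r) = 7427.3668 m/s = 7.4274 km/s
strips/day = v*86400/40075 = 7.4274*86400/40075 = 16.0131
coverage/day = strips * swath = 16.0131 * 282.9211 = 4530.4409 km
revisit = 40075 / 4530.4409 = 8.8457 days

8.8457 days


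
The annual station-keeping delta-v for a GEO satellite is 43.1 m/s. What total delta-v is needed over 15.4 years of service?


dV = rate * years = 43.1 * 15.4
dV = 663.7400 m/s

663.7400 m/s


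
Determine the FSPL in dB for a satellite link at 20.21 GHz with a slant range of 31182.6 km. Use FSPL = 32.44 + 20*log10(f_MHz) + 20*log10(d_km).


f = 20.21 GHz = 20210.0000 MHz
d = 31182.6 km
FSPL = 32.44 + 20*log10(20210.0000) + 20*log10(31182.6)
FSPL = 32.44 + 86.1113 + 89.8782
FSPL = 208.4296 dB

208.4296 dB


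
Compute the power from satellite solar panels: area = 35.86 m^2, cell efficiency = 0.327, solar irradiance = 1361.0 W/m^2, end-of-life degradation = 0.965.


P = area * eta * S * degradation
P = 35.86 * 0.327 * 1361.0 * 0.965
P = 15400.8069 W

15400.8069 W


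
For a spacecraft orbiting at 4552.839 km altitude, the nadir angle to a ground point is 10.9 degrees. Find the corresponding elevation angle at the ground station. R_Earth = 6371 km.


r = R_E + alt = 10923.8390 km
Law of sines in the satellite / Earth-center / ground-point triangle:
  sin(nadir)/R_E = sin(90 + el)/r  =>  cos(el) = (r/R_E)*sin(nadir)
cos(el) = (10923.8390 / 6371.0000) * sin(10.9 deg) = 0.3242267
el = arccos(0.3242267) = 71.0813 deg
(Earth-central angle = 90 - nadir - el = 8.0187 deg)

71.0813 degrees


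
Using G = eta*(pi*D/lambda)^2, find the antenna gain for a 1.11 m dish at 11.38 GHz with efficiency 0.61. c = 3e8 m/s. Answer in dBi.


lambda = c/f = 3e8 / 1.138e+10 = 0.02636204 m
G = eta*(pi*D/lambda)^2 = 0.61*(pi*1.11/0.02636204)^2
G = 10673.7629 (linear)
G = 10*log10(10673.7629) = 40.2832 dBi

40.2832 dBi


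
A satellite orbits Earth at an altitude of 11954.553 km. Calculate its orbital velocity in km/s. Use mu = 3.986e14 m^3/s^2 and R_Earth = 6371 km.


r = R_E + alt = 6371.0 + 11954.553 = 18325.5530 km = 1.8325553e+07 m
v = sqrt(mu/r) = sqrt(3.986e14 / 1.8325553e+07) = 4663.8020 m/s = 4.6638 km/s

4.6638 km/s


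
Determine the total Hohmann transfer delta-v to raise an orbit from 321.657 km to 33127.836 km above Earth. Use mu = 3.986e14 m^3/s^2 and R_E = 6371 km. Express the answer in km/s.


r1 = 6692.6570 km = 6.692657e+06 m
r2 = 39498.8360 km = 3.9498836e+07 m
dv1 = sqrt(mu/r1)*(sqrt(2*r2/(r1+r2)) - 1) = 2375.0538 m/s
dv2 = sqrt(mu/r2)*(1 - sqrt(2*r1/(r1+r2))) = 1466.6483 m/s
total dv = |dv1| + |dv2| = 2375.0538 + 1466.6483 = 3841.7021 m/s = 3.8417 km/s

3.8417 km/s


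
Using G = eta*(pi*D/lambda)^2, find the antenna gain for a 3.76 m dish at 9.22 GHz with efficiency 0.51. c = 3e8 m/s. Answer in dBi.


lambda = c/f = 3e8 / 9.22e+09 = 0.03253796 m
G = eta*(pi*D/lambda)^2 = 0.51*(pi*3.76/0.03253796)^2
G = 67214.8052 (linear)
G = 10*log10(67214.8052) = 48.2746 dBi

48.2746 dBi


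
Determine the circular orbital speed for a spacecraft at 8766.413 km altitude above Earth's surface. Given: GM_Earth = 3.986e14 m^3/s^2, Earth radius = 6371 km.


r = R_E + alt = 6371.0 + 8766.413 = 15137.4130 km = 1.5137413e+07 m
v = sqrt(mu/r) = sqrt(3.986e14 / 1.5137413e+07) = 5131.4821 m/s = 5.1315 km/s

5.1315 km/s


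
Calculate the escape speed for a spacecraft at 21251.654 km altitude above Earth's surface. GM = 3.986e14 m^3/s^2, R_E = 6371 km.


r = 6371.0 + 21251.654 = 27622.6540 km = 2.7622654e+07 m
v_esc = sqrt(2*mu/r) = sqrt(2*3.986e14 / 2.7622654e+07)
v_esc = 5372.1848 m/s = 5.3722 km/s

5.3722 km/s


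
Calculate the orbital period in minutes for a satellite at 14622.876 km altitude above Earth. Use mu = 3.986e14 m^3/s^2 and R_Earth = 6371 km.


r = 20993.8760 km = 2.0993876e+07 m
T = 2*pi*sqrt(r^3/mu) = 2*pi*sqrt(9.2529003e+21 / 3.986e14)
T = 30272.6307 s = 504.5438 min

504.5438 minutes


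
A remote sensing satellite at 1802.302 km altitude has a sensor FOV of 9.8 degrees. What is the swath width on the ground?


FOV = 9.8 deg = 0.1710423 rad
swath = 2 * alt * tan(FOV/2) = 2 * 1802.302 * tan(0.08552113)
swath = 2 * 1802.302 * 0.08573024
swath = 309.0236 km

309.0236 km


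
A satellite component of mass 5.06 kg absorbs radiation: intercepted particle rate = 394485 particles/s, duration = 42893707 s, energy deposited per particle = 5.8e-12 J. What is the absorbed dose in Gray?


Total energy deposited = rate * time * E_per
  = 394485 * 42893707 * 5.8e-12 = 98.1414 J
Dose = E_total / mass = 98.1414 / 5.06
Dose = 19.3955 Gy

19.3955 Gy


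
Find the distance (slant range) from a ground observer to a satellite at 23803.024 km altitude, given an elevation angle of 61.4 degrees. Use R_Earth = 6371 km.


h = 23803.024 km, el = 61.4 deg
d = -R_E*sin(el) + sqrt((R_E*sin(el))^2 + 2*R_E*h + h^2)
d = -6371.0000*sin(1.0716) + sqrt((6371.0000*0.877983)^2 + 2*6371.0000*23803.024 + 23803.024^2)
d = 24425.8770 km

24425.8770 km


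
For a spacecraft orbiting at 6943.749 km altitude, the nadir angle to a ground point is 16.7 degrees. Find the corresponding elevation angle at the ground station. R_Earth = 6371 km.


r = R_E + alt = 13314.7490 km
Law of sines in the satellite / Earth-center / ground-point triangle:
  sin(nadir)/R_E = sin(90 + el)/r  =>  cos(el) = (r/R_E)*sin(nadir)
cos(el) = (13314.7490 / 6371.0000) * sin(16.7 deg) = 0.6005546
el = arccos(0.6005546) = 53.0904 deg
(Earth-central angle = 90 - nadir - el = 20.2096 deg)

53.0904 degrees


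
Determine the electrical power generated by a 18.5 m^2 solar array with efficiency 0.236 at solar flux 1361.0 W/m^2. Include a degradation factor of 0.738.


P = area * eta * S * degradation
P = 18.5 * 0.236 * 1361.0 * 0.738
P = 4385.2890 W

4385.2890 W


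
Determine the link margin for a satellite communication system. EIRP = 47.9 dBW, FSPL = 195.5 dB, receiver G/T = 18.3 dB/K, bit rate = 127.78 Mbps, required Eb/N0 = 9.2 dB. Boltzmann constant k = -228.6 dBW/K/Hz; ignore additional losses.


C/N0 = EIRP - FSPL + G/T - k = 47.9 - 195.5 + 18.3 - (-228.6)
C/N0 = 99.3000 dB-Hz
R_b = 127.78 Mbps = 1.2778e+08 bps -> 10*log10(R_b) = 81.0646 dB-Hz
Eb/N0 = C/N0 - 10*log10(R_b) = 99.3000 - 81.0646 = 18.2354 dB
Margin = Eb/N0 - Eb/N0_req = 18.2354 - 9.2 = 9.0354 dB (link closes)

9.0354 dB


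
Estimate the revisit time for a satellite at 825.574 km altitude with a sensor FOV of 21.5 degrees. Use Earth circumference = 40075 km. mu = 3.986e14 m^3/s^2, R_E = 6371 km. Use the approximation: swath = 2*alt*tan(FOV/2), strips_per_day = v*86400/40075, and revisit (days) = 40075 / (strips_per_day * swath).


swath = 2*825.574*tan(0.1876229) = 313.4802 km
v = sqrt(mu/r) = 7442.2756 m/s = 7.4423 km/s
strips/day = v*86400/40075 = 7.4423*86400/40075 = 16.0452
coverage/day = strips * swath = 16.0452 * 313.4802 = 5029.8628 km
revisit = 40075 / 5029.8628 = 7.9674 days

7.9674 days


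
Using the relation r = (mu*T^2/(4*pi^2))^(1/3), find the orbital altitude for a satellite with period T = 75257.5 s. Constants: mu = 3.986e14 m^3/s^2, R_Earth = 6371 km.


T = 75257.5 s
r = (mu*T^2/(4*pi^2))^(1/3) = (3.986e14 * 75257.5^2 / (4*pi^2))^(1/3)
r = 3.8526455e+07 m = 38526.4545 km
alt = r - R_E = 38526.4545 - 6371 = 32155.4545 km

32155.4545 km


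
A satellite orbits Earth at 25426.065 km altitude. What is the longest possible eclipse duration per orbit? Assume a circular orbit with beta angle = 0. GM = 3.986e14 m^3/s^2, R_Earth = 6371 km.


r = 31797.0650 km
T = 940.4604 min
Eclipse fraction = arcsin(R_E/r)/pi = arcsin(6371.0000/31797.0650)/pi
= arcsin(0.2003644)/pi = 0.06421261
Eclipse duration = 0.06421261 * 940.4604 = 60.3894 min

60.3894 minutes


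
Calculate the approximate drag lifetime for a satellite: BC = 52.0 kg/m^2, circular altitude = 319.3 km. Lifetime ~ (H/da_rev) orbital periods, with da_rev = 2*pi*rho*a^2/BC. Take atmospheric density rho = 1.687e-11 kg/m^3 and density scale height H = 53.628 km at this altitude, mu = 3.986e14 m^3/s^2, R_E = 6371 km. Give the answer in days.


a = R_E + alt = 6690.3000 km = 6.6903e+06 m
da_rev = 2*pi*rho*a^2/BC = 2*pi*1.687e-11*(6.6903e+06)^2/52.0 = 91.239478 m per revolution
N = H/da_rev = 53628.0000 m / 91.239478 m = 587.7719 revolutions
P = 2*pi*sqrt(a^3/mu) = 5446.0247 s
lifetime = N*P = 587.7719 * 5446.0247 = 3.2010202e+06 s = 37.0488 days

37.0488 days


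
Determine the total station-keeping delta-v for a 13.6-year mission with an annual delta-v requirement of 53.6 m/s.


dV = rate * years = 53.6 * 13.6
dV = 728.9600 m/s

728.9600 m/s


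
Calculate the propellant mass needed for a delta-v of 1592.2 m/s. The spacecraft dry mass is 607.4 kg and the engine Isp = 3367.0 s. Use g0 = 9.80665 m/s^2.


ve = Isp * g0 = 3367.0 * 9.80665 = 33018.990550 m/s
mass ratio = exp(dv/ve) = exp(1592.2/33018.990550) = 1.04940227
m_prop = m_dry * (mr - 1) = 607.4 * (1.04940227 - 1)
m_prop = 30.0069 kg

30.0069 kg


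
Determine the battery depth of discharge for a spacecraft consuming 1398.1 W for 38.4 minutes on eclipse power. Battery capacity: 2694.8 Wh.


E_used = P * t / 60 = 1398.1 * 38.4 / 60 = 894.7840 Wh
DOD = E_used / E_total * 100 = 894.7840 / 2694.8 * 100
DOD = 33.2041 %

33.2041 %


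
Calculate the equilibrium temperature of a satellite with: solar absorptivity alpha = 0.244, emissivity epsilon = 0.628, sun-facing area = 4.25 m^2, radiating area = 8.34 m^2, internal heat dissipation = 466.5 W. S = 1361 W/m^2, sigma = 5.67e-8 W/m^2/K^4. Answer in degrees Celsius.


Numerator = alpha*S*A_sun + Q_int = 0.244*1361*4.25 + 466.5 = 1877.8570 W
Denominator = eps*sigma*A_rad = 0.628*5.67e-8*8.34 = 2.9696738e-07 W/K^4
T^4 = 6.3234453e+09 K^4
T = 281.9931 K = 8.8431 C

8.8431 degrees Celsius


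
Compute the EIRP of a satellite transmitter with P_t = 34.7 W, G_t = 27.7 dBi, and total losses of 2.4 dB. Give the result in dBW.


Pt = 34.7 W = 15.4033 dBW
EIRP = Pt_dBW + Gt - losses = 15.4033 + 27.7 - 2.4 = 40.7033 dBW

40.7033 dBW


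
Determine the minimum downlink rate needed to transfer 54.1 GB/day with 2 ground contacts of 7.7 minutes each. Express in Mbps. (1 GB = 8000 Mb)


total contact time = 2 * 7.7 * 60 = 924.0000 s
data = 54.1 GB = 432800.0000 Mb
rate = 432800.0000 / 924.0000 = 468.3983 Mbps

468.3983 Mbps


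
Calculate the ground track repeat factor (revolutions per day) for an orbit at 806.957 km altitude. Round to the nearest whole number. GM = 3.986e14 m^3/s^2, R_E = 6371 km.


r = 7.177957e+06 m
T = 2*pi*sqrt(r^3/mu) = 6052.1892 s = 100.8698 min
revs/day = 1440 / 100.8698 = 14.2758
Rounded: 14 revolutions per day

14 revolutions per day


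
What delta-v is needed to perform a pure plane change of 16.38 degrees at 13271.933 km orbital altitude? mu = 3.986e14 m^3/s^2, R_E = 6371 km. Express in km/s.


r = 19642.9330 km = 1.9642933e+07 m
V = sqrt(mu/r) = 4504.6959 m/s
di = 16.38 deg = 0.2858849 rad
dV = 2*V*sin(di/2) = 2*4504.6959*sin(0.1429425)
dV = 1283.4436 m/s = 1.2834 km/s

1.2834 km/s


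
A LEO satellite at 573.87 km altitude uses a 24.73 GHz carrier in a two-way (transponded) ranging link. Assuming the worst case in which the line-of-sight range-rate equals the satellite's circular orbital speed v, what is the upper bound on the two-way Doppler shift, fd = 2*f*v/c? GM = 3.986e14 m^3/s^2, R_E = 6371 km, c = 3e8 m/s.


r = 6.94487e+06 m
v = sqrt(mu/r) = 7575.9411 m/s (worst-case radial velocity)
f = 24.73 GHz = 2.473e+10 Hz
fd = 2*f*v/c = 2*2.473e+10*7575.9411/3.0e+08
fd = 1.2490201e+06 Hz

1.2490e+06 Hz


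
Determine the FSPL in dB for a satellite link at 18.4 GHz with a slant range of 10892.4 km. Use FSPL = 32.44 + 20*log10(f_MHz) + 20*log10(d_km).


f = 18.4 GHz = 18400.0000 MHz
d = 10892.4 km
FSPL = 32.44 + 20*log10(18400.0000) + 20*log10(10892.4)
FSPL = 32.44 + 85.2964 + 80.7425
FSPL = 198.4788 dB

198.4788 dB


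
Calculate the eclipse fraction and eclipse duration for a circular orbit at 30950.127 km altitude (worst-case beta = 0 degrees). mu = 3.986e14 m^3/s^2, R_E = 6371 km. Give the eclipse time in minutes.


r = 37321.1270 km
T = 1195.8924 min
Eclipse fraction = arcsin(R_E/r)/pi = arcsin(6371.0000/37321.1270)/pi
= arcsin(0.1707076)/pi = 0.05460535
Eclipse duration = 0.05460535 * 1195.8924 = 65.3021 min

65.3021 minutes


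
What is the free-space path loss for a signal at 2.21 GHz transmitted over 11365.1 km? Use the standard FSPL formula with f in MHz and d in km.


f = 2.21 GHz = 2210.0000 MHz
d = 11365.1 km
FSPL = 32.44 + 20*log10(2210.0000) + 20*log10(11365.1)
FSPL = 32.44 + 66.8878 + 81.1115
FSPL = 180.4393 dB

180.4393 dB


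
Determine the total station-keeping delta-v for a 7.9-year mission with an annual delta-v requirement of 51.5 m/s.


dV = rate * years = 51.5 * 7.9
dV = 406.8500 m/s

406.8500 m/s


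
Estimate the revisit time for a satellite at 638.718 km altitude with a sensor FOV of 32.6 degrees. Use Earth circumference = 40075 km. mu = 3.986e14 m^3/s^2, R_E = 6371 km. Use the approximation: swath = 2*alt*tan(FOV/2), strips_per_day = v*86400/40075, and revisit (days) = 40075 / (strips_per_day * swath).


swath = 2*638.718*tan(0.2844887) = 373.5484 km
v = sqrt(mu/r) = 7540.8165 m/s = 7.5408 km/s
strips/day = v*86400/40075 = 7.5408*86400/40075 = 16.2577
coverage/day = strips * swath = 16.2577 * 373.5484 = 6073.0310 km
revisit = 40075 / 6073.0310 = 6.5988 days

6.5988 days


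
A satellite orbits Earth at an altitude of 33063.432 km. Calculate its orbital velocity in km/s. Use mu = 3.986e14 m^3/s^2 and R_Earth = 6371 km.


r = R_E + alt = 6371.0 + 33063.432 = 39434.4320 km = 3.9434432e+07 m
v = sqrt(mu/r) = sqrt(3.986e14 / 3.9434432e+07) = 3179.2952 m/s = 3.1793 km/s

3.1793 km/s


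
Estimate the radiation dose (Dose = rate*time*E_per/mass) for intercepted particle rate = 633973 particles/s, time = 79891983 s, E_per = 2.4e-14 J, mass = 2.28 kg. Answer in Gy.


Total energy deposited = rate * time * E_per
  = 633973 * 79891983 * 2.4e-14 = 1.2156 J
Dose = E_total / mass = 1.2156 / 2.28
Dose = 0.5331512 Gy

0.5332 Gy


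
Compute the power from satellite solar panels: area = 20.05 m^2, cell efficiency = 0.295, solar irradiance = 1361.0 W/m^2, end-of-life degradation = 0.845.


P = area * eta * S * degradation
P = 20.05 * 0.295 * 1361.0 * 0.845
P = 6802.2287 W

6802.2287 W


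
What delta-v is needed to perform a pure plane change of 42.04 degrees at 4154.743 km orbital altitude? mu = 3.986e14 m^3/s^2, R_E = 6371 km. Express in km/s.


r = 10525.7430 km = 1.0525743e+07 m
V = sqrt(mu/r) = 6153.7843 m/s
di = 42.04 deg = 0.7337364 rad
dV = 2*V*sin(di/2) = 2*6153.7843*sin(0.3668682)
dV = 4414.6486 m/s = 4.4146 km/s

4.4146 km/s


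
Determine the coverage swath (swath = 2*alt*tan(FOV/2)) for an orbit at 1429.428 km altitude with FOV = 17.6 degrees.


FOV = 17.6 deg = 0.3071779 rad
swath = 2 * alt * tan(FOV/2) = 2 * 1429.428 * tan(0.153589)
swath = 2 * 1429.428 * 0.1548082
swath = 442.5743 km

442.5743 km


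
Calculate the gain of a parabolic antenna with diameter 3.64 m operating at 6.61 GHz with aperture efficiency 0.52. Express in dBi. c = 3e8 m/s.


lambda = c/f = 3e8 / 6.61e+09 = 0.04538578 m
G = eta*(pi*D/lambda)^2 = 0.52*(pi*3.64/0.04538578)^2
G = 33011.5766 (linear)
G = 10*log10(33011.5766) = 45.1867 dBi

45.1867 dBi


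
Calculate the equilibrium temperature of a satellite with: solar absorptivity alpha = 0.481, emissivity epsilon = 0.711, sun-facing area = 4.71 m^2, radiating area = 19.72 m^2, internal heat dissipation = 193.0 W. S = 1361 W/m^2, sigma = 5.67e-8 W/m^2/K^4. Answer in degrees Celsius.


Numerator = alpha*S*A_sun + Q_int = 0.481*1361*4.71 + 193.0 = 3276.3591 W
Denominator = eps*sigma*A_rad = 0.711*5.67e-8*19.72 = 7.9498616e-07 W/K^4
T^4 = 4.1212782e+09 K^4
T = 253.3716 K = -19.7784 C

-19.7784 degrees Celsius


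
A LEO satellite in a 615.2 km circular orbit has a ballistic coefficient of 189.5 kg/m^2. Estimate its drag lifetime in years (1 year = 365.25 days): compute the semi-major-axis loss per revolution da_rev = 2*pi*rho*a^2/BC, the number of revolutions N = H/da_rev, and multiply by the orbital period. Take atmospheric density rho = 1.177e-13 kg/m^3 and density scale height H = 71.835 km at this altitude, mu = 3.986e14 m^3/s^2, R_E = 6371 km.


a = R_E + alt = 6986.2000 km = 6.9862e+06 m
da_rev = 2*pi*rho*a^2/BC = 2*pi*1.177e-13*(6.9862e+06)^2/189.5 = 0.190471124 m per revolution
N = H/da_rev = 71835.0000 m / 0.190471124 m = 377143.7807 revolutions
P = 2*pi*sqrt(a^3/mu) = 5811.2926 s
lifetime = N*P = 377143.7807 * 5811.2926 = 2.1916929e+09 s = 25366.8155 days
years = 25366.8155 / 365.25 = 69.4506 years

69.4506 years


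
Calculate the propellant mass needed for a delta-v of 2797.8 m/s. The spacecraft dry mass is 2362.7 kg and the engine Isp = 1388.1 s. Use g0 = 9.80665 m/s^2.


ve = Isp * g0 = 1388.1 * 9.80665 = 13612.610865 m/s
mass ratio = exp(dv/ve) = exp(2797.8/13612.610865) = 1.22817583
m_prop = m_dry * (mr - 1) = 2362.7 * (1.22817583 - 1)
m_prop = 539.1110 kg

539.1110 kg


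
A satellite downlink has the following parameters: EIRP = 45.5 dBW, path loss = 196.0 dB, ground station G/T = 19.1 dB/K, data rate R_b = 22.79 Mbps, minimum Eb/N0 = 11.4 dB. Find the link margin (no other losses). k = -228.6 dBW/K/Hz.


C/N0 = EIRP - FSPL + G/T - k = 45.5 - 196.0 + 19.1 - (-228.6)
C/N0 = 97.2000 dB-Hz
R_b = 22.79 Mbps = 2.279e+07 bps -> 10*log10(R_b) = 73.5774 dB-Hz
Eb/N0 = C/N0 - 10*log10(R_b) = 97.2000 - 73.5774 = 23.6226 dB
Margin = Eb/N0 - Eb/N0_req = 23.6226 - 11.4 = 12.2226 dB (link closes)

12.2226 dB


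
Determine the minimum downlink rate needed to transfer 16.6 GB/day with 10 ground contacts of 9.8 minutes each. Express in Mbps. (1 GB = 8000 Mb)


total contact time = 10 * 9.8 * 60 = 5880.0000 s
data = 16.6 GB = 132800.0000 Mb
rate = 132800.0000 / 5880.0000 = 22.5850 Mbps

22.5850 Mbps


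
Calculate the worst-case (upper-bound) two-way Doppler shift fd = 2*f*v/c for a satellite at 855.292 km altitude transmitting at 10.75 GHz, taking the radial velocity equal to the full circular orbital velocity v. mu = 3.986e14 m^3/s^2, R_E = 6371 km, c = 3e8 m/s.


r = 7.226292e+06 m
v = sqrt(mu/r) = 7426.9567 m/s (worst-case radial velocity)
f = 10.75 GHz = 1.075e+10 Hz
fd = 2*f*v/c = 2*1.075e+10*7426.9567/3.0e+08
fd = 532265.2326 Hz

532265.2326 Hz


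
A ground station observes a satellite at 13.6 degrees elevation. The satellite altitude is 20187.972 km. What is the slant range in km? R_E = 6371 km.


h = 20187.972 km, el = 13.6 deg
d = -R_E*sin(el) + sqrt((R_E*sin(el))^2 + 2*R_E*h + h^2)
d = -6371.0000*sin(0.2373648) + sqrt((6371.0000*0.2351421)^2 + 2*6371.0000*20187.972 + 20187.972^2)
d = 24328.9038 km

24328.9038 km


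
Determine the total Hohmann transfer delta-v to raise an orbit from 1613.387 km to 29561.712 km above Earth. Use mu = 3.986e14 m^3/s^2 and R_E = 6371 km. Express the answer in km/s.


r1 = 7984.3870 km = 7.984387e+06 m
r2 = 35932.7120 km = 3.5932712e+07 m
dv1 = sqrt(mu/r1)*(sqrt(2*r2/(r1+r2)) - 1) = 1972.8084 m/s
dv2 = sqrt(mu/r2)*(1 - sqrt(2*r1/(r1+r2))) = 1322.2441 m/s
total dv = |dv1| + |dv2| = 1972.8084 + 1322.2441 = 3295.0525 m/s = 3.2951 km/s

3.2951 km/s


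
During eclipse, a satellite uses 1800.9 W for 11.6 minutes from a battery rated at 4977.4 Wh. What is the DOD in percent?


E_used = P * t / 60 = 1800.9 * 11.6 / 60 = 348.1740 Wh
DOD = E_used / E_total * 100 = 348.1740 / 4977.4 * 100
DOD = 6.9951 %

6.9951 %


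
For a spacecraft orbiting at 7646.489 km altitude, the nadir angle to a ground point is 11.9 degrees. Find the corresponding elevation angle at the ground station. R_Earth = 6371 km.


r = R_E + alt = 14017.4890 km
Law of sines in the satellite / Earth-center / ground-point triangle:
  sin(nadir)/R_E = sin(90 + el)/r  =>  cos(el) = (r/R_E)*sin(nadir)
cos(el) = (14017.4890 / 6371.0000) * sin(11.9 deg) = 0.4536909
el = arccos(0.4536909) = 63.0193 deg
(Earth-central angle = 90 - nadir - el = 15.0807 deg)

63.0193 degrees


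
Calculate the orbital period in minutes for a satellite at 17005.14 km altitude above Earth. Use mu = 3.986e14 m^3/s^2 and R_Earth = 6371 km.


r = 23376.1400 km = 2.337614e+07 m
T = 2*pi*sqrt(r^3/mu) = 2*pi*sqrt(1.277375e+22 / 3.986e14)
T = 35568.8989 s = 592.8150 min

592.8150 minutes


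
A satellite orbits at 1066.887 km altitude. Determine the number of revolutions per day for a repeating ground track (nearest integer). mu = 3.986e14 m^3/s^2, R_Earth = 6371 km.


r = 7.437887e+06 m
T = 2*pi*sqrt(r^3/mu) = 6383.8928 s = 106.3982 min
revs/day = 1440 / 106.3982 = 13.5341
Rounded: 14 revolutions per day

14 revolutions per day


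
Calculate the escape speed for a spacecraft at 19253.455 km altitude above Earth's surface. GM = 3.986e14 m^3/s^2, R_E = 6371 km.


r = 6371.0 + 19253.455 = 25624.4550 km = 2.5624455e+07 m
v_esc = sqrt(2*mu/r) = sqrt(2*3.986e14 / 2.5624455e+07)
v_esc = 5577.7151 m/s = 5.5777 km/s

5.5777 km/s


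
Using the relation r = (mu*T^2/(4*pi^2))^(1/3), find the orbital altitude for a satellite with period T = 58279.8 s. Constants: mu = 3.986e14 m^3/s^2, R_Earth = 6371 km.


T = 58279.8 s
r = (mu*T^2/(4*pi^2))^(1/3) = (3.986e14 * 58279.8^2 / (4*pi^2))^(1/3)
r = 3.2489115e+07 m = 32489.1155 km
alt = r - R_E = 32489.1155 - 6371 = 26118.1155 km

26118.1155 km


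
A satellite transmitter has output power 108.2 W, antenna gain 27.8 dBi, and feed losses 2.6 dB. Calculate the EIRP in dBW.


Pt = 108.2 W = 20.3423 dBW
EIRP = Pt_dBW + Gt - losses = 20.3423 + 27.8 - 2.6 = 45.5423 dBW

45.5423 dBW


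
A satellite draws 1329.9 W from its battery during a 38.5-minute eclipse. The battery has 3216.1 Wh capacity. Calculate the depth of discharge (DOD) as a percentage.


E_used = P * t / 60 = 1329.9 * 38.5 / 60 = 853.3525 Wh
DOD = E_used / E_total * 100 = 853.3525 / 3216.1 * 100
DOD = 26.5338 %

26.5338 %


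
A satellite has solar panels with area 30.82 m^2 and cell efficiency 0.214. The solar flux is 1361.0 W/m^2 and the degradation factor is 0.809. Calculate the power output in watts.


P = area * eta * S * degradation
P = 30.82 * 0.214 * 1361.0 * 0.809
P = 7261.9467 W

7261.9467 W


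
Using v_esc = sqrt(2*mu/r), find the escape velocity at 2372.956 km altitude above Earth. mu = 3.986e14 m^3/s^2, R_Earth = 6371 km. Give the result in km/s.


r = 6371.0 + 2372.956 = 8743.9560 km = 8.743956e+06 m
v_esc = sqrt(2*mu/r) = sqrt(2*3.986e14 / 8.743956e+06)
v_esc = 9548.3793 m/s = 9.5484 km/s

9.5484 km/s


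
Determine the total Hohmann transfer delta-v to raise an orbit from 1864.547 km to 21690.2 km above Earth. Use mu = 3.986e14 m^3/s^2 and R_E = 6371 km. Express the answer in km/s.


r1 = 8235.5470 km = 8.235547e+06 m
r2 = 28061.2000 km = 2.80612e+07 m
dv1 = sqrt(mu/r1)*(sqrt(2*r2/(r1+r2)) - 1) = 1693.8016 m/s
dv2 = sqrt(mu/r2)*(1 - sqrt(2*r1/(r1+r2))) = 1230.0237 m/s
total dv = |dv1| + |dv2| = 1693.8016 + 1230.0237 = 2923.8253 m/s = 2.9238 km/s

2.9238 km/s


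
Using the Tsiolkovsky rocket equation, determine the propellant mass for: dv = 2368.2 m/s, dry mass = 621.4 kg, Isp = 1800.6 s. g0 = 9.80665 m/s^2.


ve = Isp * g0 = 1800.6 * 9.80665 = 17657.853990 m/s
mass ratio = exp(dv/ve) = exp(2368.2/17657.853990) = 1.14352541
m_prop = m_dry * (mr - 1) = 621.4 * (1.14352541 - 1)
m_prop = 89.1867 kg

89.1867 kg


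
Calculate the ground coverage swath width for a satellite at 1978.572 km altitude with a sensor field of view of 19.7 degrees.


FOV = 19.7 deg = 0.3438299 rad
swath = 2 * alt * tan(FOV/2) = 2 * 1978.572 * tan(0.1719149)
swath = 2 * 1978.572 * 0.1736288
swath = 687.0743 km

687.0743 km


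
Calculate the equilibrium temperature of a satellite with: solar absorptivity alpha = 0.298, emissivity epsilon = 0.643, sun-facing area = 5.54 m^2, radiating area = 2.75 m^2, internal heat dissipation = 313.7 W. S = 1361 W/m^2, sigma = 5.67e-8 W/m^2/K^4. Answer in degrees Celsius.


Numerator = alpha*S*A_sun + Q_int = 0.298*1361*5.54 + 313.7 = 2560.6021 W
Denominator = eps*sigma*A_rad = 0.643*5.67e-8*2.75 = 1.0025978e-07 W/K^4
T^4 = 2.5539676e+10 K^4
T = 399.7641 K = 126.6141 C

126.6141 degrees Celsius


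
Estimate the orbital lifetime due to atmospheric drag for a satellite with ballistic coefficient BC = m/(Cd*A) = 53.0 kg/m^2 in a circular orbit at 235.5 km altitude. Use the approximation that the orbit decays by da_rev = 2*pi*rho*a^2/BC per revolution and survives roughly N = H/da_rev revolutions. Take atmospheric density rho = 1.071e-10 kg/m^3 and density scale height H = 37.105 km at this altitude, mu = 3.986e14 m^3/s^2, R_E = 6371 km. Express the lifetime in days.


a = R_E + alt = 6606.5000 km = 6.6065e+06 m
da_rev = 2*pi*rho*a^2/BC = 2*pi*1.071e-10*(6.6065e+06)^2/53.0 = 554.161498 m per revolution
N = H/da_rev = 37105.0000 m / 554.161498 m = 66.9570 revolutions
P = 2*pi*sqrt(a^3/mu) = 5344.0238 s
lifetime = N*P = 66.9570 * 5344.0238 = 357819.8817 s = 4.1414 days

4.1414 days
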